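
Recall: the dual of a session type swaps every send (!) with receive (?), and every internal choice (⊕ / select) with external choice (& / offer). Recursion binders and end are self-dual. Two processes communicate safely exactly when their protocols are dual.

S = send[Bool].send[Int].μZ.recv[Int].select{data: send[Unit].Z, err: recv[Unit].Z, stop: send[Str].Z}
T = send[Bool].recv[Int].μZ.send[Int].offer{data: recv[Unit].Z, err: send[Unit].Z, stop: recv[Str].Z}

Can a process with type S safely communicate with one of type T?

NO

send[Bool] ‖ send[Bool]  ✗ same direction on both sides — not dual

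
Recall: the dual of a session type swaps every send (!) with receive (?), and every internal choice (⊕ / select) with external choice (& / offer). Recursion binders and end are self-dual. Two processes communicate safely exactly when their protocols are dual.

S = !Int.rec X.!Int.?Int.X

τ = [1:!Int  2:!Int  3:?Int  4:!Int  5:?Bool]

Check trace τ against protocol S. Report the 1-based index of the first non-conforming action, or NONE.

5

[1] !Int  ok  now at rec X.…
[2] !Int  ok  now at ?Int.rec X.…
[3] ?Int  ok  now at rec X.…
[4] !Int  ok  now at ?Int.rec X.…
[5] got ?Bool, protocol expects ?Int  ✗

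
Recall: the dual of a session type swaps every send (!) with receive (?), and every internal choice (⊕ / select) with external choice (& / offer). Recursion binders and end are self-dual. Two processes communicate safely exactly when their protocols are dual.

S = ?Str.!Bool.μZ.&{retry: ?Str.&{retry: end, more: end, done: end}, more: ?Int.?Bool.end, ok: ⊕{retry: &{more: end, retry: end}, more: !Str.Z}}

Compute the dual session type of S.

?Str = !Str
  !Bool = ?Bool
    μZ = μZ  (rec unchanged)
      &{retry,more,ok} = ⊕{retry,more,ok}  (offer→select)
        case retry:
          ?Str = !Str
            &{retry,more,done} = ⊕{retry,more,done}  (offer→select)
              case retry:
                end ↦ end
              case more:
                end ↦ end
              case done:
                end ↦ end
        case more:
          ?Int = !Int
            ?Bool = !Bool
              end ↦ end
        case ok:
          ⊕{retry,more} = &{retry,more}  (⊕→&)
            case retry:
              &{more,retry} = ⊕{more,retry}  (offer→select)
                case more:
                  end ↦ end
                case retry:
                  end ↦ end
            case more:
              !Str = ?Str
                Z ↦ Z

!Str.?Bool.μZ.⊕{retry: !Str.⊕{retry: end, more: end, done: end}, more: !Int.!Bool.end, ok: &{retry: ⊕{more: end, retry: end}, more: ?Str.Z}}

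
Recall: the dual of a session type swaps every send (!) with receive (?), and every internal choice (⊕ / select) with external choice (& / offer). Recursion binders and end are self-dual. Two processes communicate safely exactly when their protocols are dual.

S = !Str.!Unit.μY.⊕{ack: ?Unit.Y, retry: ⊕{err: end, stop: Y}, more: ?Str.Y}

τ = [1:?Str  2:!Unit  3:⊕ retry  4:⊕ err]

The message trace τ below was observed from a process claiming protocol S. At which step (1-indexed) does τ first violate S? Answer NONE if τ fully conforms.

1

step 1: got ?Str, protocol expects !Str  ✗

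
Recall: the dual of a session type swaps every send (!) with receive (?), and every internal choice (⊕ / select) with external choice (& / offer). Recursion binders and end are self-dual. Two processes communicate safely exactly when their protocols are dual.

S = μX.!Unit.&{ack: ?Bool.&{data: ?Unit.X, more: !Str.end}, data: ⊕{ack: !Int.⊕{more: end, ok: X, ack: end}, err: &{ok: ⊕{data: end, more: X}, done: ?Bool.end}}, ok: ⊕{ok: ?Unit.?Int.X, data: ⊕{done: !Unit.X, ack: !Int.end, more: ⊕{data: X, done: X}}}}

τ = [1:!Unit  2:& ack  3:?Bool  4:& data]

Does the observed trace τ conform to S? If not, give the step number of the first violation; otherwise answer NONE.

step 1: !Unit  ok  state: &{ack: ?Bool.&{data: ?Unit.μX.…, more: !Str.end}, data: ⊕{ack: !Int.⊕{more: end, ok: μX.…, ack: end}, err: &{ok: ⊕{data: end, more: μX.…}, done: ?Bool.end}}, ok: ⊕{ok: ?Unit.?Int.μX.…, data: ⊕{done: !Unit.μX.…, ack: !Int.end, more: ⊕{data: μX.…, done: μX.…}}}}
step 2: & ack  ok  state: ?Bool.&{data: ?Unit.μX.…, more: !Str.end}
step 3: ?Bool  ok  state: &{data: ?Unit.μX.…, more: !Str.end}
step 4: & data  ok  state: ?Unit.μX.…
trace exhausted — no violation

NONE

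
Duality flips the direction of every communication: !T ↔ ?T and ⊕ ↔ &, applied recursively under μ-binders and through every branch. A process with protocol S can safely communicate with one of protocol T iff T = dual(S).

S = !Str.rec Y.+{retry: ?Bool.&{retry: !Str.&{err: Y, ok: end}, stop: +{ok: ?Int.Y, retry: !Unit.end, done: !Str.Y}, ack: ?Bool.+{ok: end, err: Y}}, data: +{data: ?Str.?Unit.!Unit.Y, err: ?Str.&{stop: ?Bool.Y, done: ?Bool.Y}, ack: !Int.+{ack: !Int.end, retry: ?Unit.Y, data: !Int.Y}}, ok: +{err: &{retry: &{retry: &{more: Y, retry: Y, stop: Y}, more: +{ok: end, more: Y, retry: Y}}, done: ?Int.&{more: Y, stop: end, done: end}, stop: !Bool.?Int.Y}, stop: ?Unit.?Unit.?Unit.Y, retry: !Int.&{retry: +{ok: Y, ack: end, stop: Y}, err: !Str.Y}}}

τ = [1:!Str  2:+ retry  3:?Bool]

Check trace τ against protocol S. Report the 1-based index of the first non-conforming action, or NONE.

NONE

@1 !Str  ok  state: rec Y.…
@2 + retry  ok  state: ?Bool.&{retry: !Str.&{err: rec Y.…, ok: end}, stop: +{ok: ?Int.rec Y.…, retry: !Unit.end, done: !Str.rec Y.…}, ack: ?Bool.+{ok: end, err: rec Y.…}}
@3 ?Bool  ok  state: &{retry: !Str.&{err: rec Y.…, ok: end}, stop: +{ok: ?Int.rec Y.…, retry: !Unit.end, done: !Str.rec Y.…}, ack: ?Bool.+{ok: end, err: rec Y.…}}
τ conforms to S (length 3)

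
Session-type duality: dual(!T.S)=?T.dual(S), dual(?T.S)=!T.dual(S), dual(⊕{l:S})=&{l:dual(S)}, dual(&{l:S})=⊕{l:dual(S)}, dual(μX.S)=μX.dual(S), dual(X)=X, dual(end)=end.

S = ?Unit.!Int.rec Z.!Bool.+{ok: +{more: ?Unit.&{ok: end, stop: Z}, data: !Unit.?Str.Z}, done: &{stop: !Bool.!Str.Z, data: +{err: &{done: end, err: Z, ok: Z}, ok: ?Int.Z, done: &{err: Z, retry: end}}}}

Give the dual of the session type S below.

!Unit.?Int.rec Z.?Bool.&{ok: &{more: !Unit.+{ok: end, stop: Z}, data: ?Unit.!Str.Z}, done: +{stop: ?Bool.?Str.Z, data: &{err: +{done: end, err: Z, ok: Z}, ok: !Int.Z, done: +{err: Z, retry: end}}}}

?Unit → !Unit
  !Int → ?Int
    rec Z → rec Z  (rec unchanged)
      !Bool → ?Bool
        +{ok,done} → &{ok,done}  (select→offer)
          case ok:
            +{more,data} → &{more,data}  (select→offer)
              case more:
                ?Unit → !Unit
                  &{ok,stop} → +{ok,stop}  (external→internal)
                    case ok:
                      end ↦ end
                    case stop:
                      Z ↦ Z
              case data:
                !Unit → ?Unit
                  ?Str → !Str
                    Z ↦ Z
          case done:
            &{stop,data} → +{stop,data}  (external→internal)
              case stop:
                !Bool → ?Bool
                  !Str → ?Str
                    Z ↦ Z
              case data:
                +{err,ok,done} → &{err,ok,done}  (select→offer)
                  case err:
                    &{done,err,ok} → +{done,err,ok}  (external→internal)
                      case done:
                        end ↦ end
                      case err:
                        Z ↦ Z
                      case ok:
                        Z ↦ Z
                  case ok:
                    ?Int → !Int
                      Z ↦ Z
                  case done:
                    &{err,retry} → +{err,retry}  (external→internal)
                      case err:
                        Z ↦ Z
                      case retry:
                        end ↦ end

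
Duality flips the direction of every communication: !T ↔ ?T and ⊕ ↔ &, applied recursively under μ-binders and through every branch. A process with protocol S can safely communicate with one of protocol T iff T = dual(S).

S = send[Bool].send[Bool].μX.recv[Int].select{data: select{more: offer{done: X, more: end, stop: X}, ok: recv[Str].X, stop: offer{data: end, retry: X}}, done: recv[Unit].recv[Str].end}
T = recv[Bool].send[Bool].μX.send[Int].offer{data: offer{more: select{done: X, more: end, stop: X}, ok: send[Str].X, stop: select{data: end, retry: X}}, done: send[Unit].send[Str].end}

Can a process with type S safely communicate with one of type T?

send[Bool] | recv[Bool]  ✓
  send[Bool] | send[Bool]  ✗ same direction on both sides — not dual

NO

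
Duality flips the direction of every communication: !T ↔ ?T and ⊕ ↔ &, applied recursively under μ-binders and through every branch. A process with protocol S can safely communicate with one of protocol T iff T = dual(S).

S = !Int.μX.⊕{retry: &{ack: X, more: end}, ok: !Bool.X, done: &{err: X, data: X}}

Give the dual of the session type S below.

?Int.μX.&{retry: ⊕{ack: X, more: end}, ok: ?Bool.X, done: ⊕{err: X, data: X}}

!Int → ?Int
  μX → μX  (μ self-dual)
    ⊕{retry,ok,done} → &{retry,ok,done}  (⊕→&)
      [retry]
        &{ack,more} → ⊕{ack,more}  (offer→select)
          [ack]
            X self-dual
          [more]
            end self-dual
      [ok]
        !Bool → ?Bool
          X self-dual
      [done]
        &{err,data} → ⊕{err,data}  (offer→select)
          [err]
            X self-dual
          [data]
            X self-dual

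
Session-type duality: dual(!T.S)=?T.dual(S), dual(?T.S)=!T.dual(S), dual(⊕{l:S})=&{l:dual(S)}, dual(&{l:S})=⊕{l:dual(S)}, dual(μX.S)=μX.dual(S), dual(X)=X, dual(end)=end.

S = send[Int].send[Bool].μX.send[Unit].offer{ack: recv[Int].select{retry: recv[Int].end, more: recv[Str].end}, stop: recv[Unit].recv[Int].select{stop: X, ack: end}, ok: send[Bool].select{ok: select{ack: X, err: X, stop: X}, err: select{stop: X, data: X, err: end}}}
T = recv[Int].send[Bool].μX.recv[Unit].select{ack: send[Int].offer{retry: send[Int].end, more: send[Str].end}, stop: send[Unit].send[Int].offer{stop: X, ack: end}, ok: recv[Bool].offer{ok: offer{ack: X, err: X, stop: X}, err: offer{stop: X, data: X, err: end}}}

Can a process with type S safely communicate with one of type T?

send[Int] vs recv[Int]  ok
  send[Bool] vs send[Bool]  ✗ same direction on both sides — not dual

NO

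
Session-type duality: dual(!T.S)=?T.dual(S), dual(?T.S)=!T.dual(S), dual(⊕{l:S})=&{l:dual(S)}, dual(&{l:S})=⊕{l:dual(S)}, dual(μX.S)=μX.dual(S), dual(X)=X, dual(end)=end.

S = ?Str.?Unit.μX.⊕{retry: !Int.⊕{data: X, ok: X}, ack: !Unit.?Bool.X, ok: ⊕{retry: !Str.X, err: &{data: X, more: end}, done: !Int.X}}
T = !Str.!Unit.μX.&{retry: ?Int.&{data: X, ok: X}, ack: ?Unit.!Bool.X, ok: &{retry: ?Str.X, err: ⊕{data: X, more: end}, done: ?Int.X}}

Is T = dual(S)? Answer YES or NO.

?Str vs !Str  ok
  ?Unit vs !Unit  ok
    μX vs μX  ok (binder kept)
      ⊕{retry,ack,ok} vs &{retry,ack,ok}  ok label sets agree
        • retry:
          !Int vs ?Int  ok
            ⊕{data,ok} vs &{data,ok}  ok label sets agree
              • data:
                X vs X  ok
              • ok:
                X vs X  ok
        • ack:
          !Unit vs ?Unit  ok
            ?Bool vs !Bool  ok
              X vs X  ok
        • ok:
          ⊕{retry,err,done} vs &{retry,err,done}  ok label sets agree
            • retry:
              !Str vs ?Str  ok
                X vs X  ok
            • err:
              &{data,more} vs ⊕{data,more}  ok label sets agree
                • data:
                  X vs X  ok
                • more:
                  end vs end  ok
            • done:
              !Int vs ?Int  ok
                X vs X  ok

YES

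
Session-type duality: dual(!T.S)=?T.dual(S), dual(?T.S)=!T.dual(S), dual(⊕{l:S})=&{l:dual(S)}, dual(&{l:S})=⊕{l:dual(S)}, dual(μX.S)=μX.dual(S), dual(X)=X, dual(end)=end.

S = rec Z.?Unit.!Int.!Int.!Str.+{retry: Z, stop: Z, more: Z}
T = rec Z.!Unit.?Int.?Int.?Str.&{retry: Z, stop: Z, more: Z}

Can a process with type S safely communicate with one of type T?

YES

rec Z ‖ rec Z  match (rec unchanged)
  ?Unit ‖ !Unit  match
    !Int ‖ ?Int  match
      !Int ‖ ?Int  match
        !Str ‖ ?Str  match
          +{retry,stop,more} ‖ &{retry,stop,more}  match label sets agree
            • retry:
              Z ‖ Z  match
            • stop:
              Z ‖ Z  match
            • more:
              Z ‖ Z  match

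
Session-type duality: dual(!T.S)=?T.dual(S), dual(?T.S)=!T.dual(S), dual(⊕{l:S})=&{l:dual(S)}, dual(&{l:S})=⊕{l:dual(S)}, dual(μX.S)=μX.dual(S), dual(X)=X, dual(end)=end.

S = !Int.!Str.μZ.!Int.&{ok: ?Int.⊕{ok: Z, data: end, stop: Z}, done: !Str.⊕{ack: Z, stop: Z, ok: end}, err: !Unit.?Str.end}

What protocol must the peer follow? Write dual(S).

!Int → ?Int
  !Str → ?Str
    μZ → μZ  (μ self-dual)
      !Int → ?Int
        &{ok,done,err} → ⊕{ok,done,err}  (external→internal)
          [ok]
            ?Int → !Int
              ⊕{ok,data,stop} → &{ok,data,stop}  (select→offer)
                [ok]
                  dual(Z) = Z
                [data]
                  dual(end) = end
                [stop]
                  dual(Z) = Z
          [done]
            !Str → ?Str
              ⊕{ack,stop,ok} → &{ack,stop,ok}  (select→offer)
                [ack]
                  dual(Z) = Z
                [stop]
                  dual(Z) = Z
                [ok]
                  dual(end) = end
          [err]
            !Unit → ?Unit
              ?Str → !Str
                dual(end) = end

?Int.?Str.μZ.?Int.⊕{ok: !Int.&{ok: Z, data: end, stop: Z}, done: ?Str.&{ack: Z, stop: Z, ok: end}, err: ?Unit.!Str.end}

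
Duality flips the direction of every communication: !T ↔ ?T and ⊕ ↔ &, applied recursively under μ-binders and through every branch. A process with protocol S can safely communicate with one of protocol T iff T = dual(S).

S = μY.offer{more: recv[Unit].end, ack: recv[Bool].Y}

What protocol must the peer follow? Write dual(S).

μY.select{more: send[Unit].end, ack: send[Bool].Y}

μY → μY  (rec unchanged)
  offer{more,ack} → select{more,ack}  (&→⊕)
    • more:
      recv[Unit] → send[Unit]
        end ↦ end
    • ack:
      recv[Bool] → send[Bool]
        Y ↦ Y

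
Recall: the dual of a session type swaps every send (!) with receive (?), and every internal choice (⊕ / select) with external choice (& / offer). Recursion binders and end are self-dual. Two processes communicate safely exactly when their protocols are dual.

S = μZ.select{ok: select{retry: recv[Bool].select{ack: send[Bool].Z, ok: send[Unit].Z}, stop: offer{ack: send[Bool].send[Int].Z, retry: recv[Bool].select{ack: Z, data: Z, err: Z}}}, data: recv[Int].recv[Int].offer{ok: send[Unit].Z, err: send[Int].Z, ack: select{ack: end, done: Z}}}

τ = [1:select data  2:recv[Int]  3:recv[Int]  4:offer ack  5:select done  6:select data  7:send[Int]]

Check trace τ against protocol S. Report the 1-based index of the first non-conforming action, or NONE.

[1] select data  match  now at recv[Int].recv[Int].offer{ok: send[Unit].μZ.…, err: send[Int].μZ.…, ack: select{ack: end, done: μZ.…}}
[2] recv[Int]  match  now at recv[Int].offer{ok: send[Unit].μZ.…, err: send[Int].μZ.…, ack: select{ack: end, done: μZ.…}}
[3] recv[Int]  match  now at offer{ok: send[Unit].μZ.…, err: send[Int].μZ.…, ack: select{ack: end, done: μZ.…}}
[4] offer ack  match  now at select{ack: end, done: μZ.…}
[5] select done  match  now at μZ.…
[6] select data  match  now at recv[Int].recv[Int].offer{ok: send[Unit].μZ.…, err: send[Int].μZ.…, ack: select{ack: end, done: μZ.…}}
[7] got send[Int], protocol expects recv[Int]  ✗

7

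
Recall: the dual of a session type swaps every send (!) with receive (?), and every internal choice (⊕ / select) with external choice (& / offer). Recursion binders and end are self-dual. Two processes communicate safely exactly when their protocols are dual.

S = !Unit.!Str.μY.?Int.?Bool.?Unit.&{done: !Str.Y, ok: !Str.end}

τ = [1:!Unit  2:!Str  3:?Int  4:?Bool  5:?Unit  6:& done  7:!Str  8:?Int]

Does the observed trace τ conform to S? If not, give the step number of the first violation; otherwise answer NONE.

NONE

[1] !Unit  match  now at !Str.μY.…
[2] !Str  match  now at μY.…
[3] ?Int  match  now at ?Bool.?Unit.&{done: !Str.μY.…, ok: !Str.end}
[4] ?Bool  match  now at ?Unit.&{done: !Str.μY.…, ok: !Str.end}
[5] ?Unit  match  now at &{done: !Str.μY.…, ok: !Str.end}
[6] & done  match  now at !Str.μY.…
[7] !Str  match  now at μY.…
[8] ?Int  match  now at ?Bool.?Unit.&{done: !Str.μY.…, ok: !Str.end}
trace exhausted — no violation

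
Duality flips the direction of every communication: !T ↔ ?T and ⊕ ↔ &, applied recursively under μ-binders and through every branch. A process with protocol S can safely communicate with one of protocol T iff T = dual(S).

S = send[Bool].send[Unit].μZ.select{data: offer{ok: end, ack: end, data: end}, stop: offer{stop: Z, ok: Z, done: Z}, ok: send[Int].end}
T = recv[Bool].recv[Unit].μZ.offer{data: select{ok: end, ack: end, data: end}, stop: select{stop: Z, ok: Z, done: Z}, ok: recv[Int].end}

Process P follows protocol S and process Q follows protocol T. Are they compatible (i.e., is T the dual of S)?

send[Bool] ‖ recv[Bool]  match
  send[Unit] ‖ recv[Unit]  match
    μZ ‖ μZ  match (μ self-dual)
      select{data,stop,ok} ‖ offer{data,stop,ok}  match labels match
        case data:
          offer{ok,ack,data} ‖ select{ok,ack,data}  match labels match
            case ok:
              end ‖ end  match
            case ack:
              end ‖ end  match
            case data:
              end ‖ end  match
        case stop:
          offer{stop,ok,done} ‖ select{stop,ok,done}  match labels match
            case stop:
              Z ‖ Z  match
            case ok:
              Z ‖ Z  match
            case done:
              Z ‖ Z  match
        case ok:
          send[Int] ‖ recv[Int]  match
            end ‖ end  match

YES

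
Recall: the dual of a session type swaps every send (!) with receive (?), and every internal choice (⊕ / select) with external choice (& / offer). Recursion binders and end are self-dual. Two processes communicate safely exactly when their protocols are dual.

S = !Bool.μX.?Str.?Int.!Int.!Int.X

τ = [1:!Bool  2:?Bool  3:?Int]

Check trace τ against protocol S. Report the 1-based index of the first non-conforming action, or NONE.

[1] !Bool  ✓  residual = μX.…
[2] got ?Bool, protocol expects ?Str  ✗

2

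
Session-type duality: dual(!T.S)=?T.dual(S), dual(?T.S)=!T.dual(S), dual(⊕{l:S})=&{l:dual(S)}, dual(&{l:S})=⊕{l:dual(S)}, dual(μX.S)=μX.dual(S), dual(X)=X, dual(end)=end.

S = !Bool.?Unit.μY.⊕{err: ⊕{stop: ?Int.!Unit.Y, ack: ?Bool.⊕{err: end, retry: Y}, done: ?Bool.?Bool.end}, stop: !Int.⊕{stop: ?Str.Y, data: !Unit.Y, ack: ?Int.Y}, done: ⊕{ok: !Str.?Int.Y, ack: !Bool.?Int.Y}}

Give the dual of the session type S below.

?Bool.!Unit.μY.&{err: &{stop: !Int.?Unit.Y, ack: !Bool.&{err: end, retry: Y}, done: !Bool.!Bool.end}, stop: ?Int.&{stop: !Str.Y, data: ?Unit.Y, ack: !Int.Y}, done: &{ok: ?Str.!Int.Y, ack: ?Bool.!Int.Y}}

!Bool → ?Bool
  ?Unit → !Unit
    μY → μY  (binder kept)
      ⊕{err,stop,done} → &{err,stop,done}  (internal→external)
        • err:
          ⊕{stop,ack,done} → &{stop,ack,done}  (internal→external)
            • stop:
              ?Int → !Int
                !Unit → ?Unit
                  Y ↦ Y
            • ack:
              ?Bool → !Bool
                ⊕{err,retry} → &{err,retry}  (internal→external)
                  • err:
                    end ↦ end
                  • retry:
                    Y ↦ Y
            • done:
              ?Bool → !Bool
                ?Bool → !Bool
                  end ↦ end
        • stop:
          !Int → ?Int
            ⊕{stop,data,ack} → &{stop,data,ack}  (internal→external)
              • stop:
                ?Str → !Str
                  Y ↦ Y
              • data:
                !Unit → ?Unit
                  Y ↦ Y
              • ack:
                ?Int → !Int
                  Y ↦ Y
        • done:
          ⊕{ok,ack} → &{ok,ack}  (internal→external)
            • ok:
              !Str → ?Str
                ?Int → !Int
                  Y ↦ Y
            • ack:
              !Bool → ?Bool
                ?Int → !Int
                  Y ↦ Y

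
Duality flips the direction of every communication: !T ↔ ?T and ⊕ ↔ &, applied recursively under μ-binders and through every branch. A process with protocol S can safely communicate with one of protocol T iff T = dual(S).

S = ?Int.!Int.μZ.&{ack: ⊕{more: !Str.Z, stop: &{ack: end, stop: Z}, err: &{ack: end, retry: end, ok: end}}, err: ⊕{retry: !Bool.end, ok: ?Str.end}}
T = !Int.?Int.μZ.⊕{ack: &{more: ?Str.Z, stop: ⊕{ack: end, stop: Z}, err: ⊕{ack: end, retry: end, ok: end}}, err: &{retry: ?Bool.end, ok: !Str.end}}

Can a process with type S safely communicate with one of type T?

?Int ‖ !Int  ✓
  !Int ‖ ?Int  ✓
    μZ ‖ μZ  ✓ (binder kept)
      &{ack,err} ‖ ⊕{ack,err}  ✓ labels match
        • ack:
          ⊕{more,stop,err} ‖ &{more,stop,err}  ✓ labels match
            • more:
              !Str ‖ ?Str  ✓
                Z ‖ Z  ✓
            • stop:
              &{ack,stop} ‖ ⊕{ack,stop}  ✓ labels match
                • ack:
                  end ‖ end  ✓
                • stop:
                  Z ‖ Z  ✓
            • err:
              &{ack,retry,ok} ‖ ⊕{ack,retry,ok}  ✓ labels match
                • ack:
                  end ‖ end  ✓
                • retry:
                  end ‖ end  ✓
                • ok:
                  end ‖ end  ✓
        • err:
          ⊕{retry,ok} ‖ &{retry,ok}  ✓ labels match
            • retry:
              !Bool ‖ ?Bool  ✓
                end ‖ end  ✓
            • ok:
              ?Str ‖ !Str  ✓
                end ‖ end  ✓

YES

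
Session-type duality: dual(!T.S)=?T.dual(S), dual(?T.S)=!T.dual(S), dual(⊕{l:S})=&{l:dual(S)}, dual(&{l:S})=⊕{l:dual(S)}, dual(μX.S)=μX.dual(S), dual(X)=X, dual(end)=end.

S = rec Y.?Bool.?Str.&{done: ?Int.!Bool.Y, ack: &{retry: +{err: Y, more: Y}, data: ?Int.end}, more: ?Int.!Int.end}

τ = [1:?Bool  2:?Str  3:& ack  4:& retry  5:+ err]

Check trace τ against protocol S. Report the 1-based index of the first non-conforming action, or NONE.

@1 ?Bool  match  cont: ?Str.&{done: ?Int.!Bool.rec Y.…, ack: &{retry: +{err: rec Y.…, more: rec Y.…}, data: ?Int.end}, more: ?Int.!Int.end}
@2 ?Str  match  cont: &{done: ?Int.!Bool.rec Y.…, ack: &{retry: +{err: rec Y.…, more: rec Y.…}, data: ?Int.end}, more: ?Int.!Int.end}
@3 & ack  match  cont: &{retry: +{err: rec Y.…, more: rec Y.…}, data: ?Int.end}
@4 & retry  match  cont: +{err: rec Y.…, more: rec Y.…}
@5 + err  match  cont: rec Y.…
τ conforms to S (length 5)

NONE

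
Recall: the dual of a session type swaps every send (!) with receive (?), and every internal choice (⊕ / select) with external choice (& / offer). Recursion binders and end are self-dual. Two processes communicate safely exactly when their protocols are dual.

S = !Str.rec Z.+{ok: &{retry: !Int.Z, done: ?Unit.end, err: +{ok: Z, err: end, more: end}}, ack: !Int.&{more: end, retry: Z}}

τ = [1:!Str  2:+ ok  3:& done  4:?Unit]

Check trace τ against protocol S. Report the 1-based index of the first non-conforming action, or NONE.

NONE

step 1: !Str  ok  now at rec Z.…
step 2: + ok  ok  now at &{retry: !Int.rec Z.…, done: ?Unit.end, err: +{ok: rec Z.…, err: end, more: end}}
step 3: & done  ok  now at ?Unit.end
step 4: ?Unit  ok  now at end
trace exhausted — no violation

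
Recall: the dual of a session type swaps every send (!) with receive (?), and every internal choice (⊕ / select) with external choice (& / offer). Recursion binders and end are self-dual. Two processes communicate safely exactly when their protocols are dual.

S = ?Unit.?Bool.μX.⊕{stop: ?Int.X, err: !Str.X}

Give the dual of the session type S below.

?Unit ↦ !Unit
  ?Bool ↦ !Bool
    μX ↦ μX  (binder kept)
      ⊕{stop,err} ↦ &{stop,err}  (internal→external)
        [stop]
          ?Int ↦ !Int
            X self-dual
        [err]
          !Str ↦ ?Str
            X self-dual

!Unit.!Bool.μX.&{stop: !Int.X, err: ?Str.X}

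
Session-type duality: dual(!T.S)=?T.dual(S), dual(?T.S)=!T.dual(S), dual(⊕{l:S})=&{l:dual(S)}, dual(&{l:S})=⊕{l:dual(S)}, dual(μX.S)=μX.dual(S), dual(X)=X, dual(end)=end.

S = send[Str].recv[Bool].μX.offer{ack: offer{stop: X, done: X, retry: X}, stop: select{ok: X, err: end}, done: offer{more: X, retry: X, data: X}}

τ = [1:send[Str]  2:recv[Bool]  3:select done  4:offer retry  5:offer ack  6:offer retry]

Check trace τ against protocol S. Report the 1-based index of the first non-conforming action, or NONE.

3

@1 send[Str]  ok  state: recv[Bool].μX.…
@2 recv[Bool]  ok  state: μX.…
@3 got select done, protocol expects offer ack or offer stop or offer done  ✗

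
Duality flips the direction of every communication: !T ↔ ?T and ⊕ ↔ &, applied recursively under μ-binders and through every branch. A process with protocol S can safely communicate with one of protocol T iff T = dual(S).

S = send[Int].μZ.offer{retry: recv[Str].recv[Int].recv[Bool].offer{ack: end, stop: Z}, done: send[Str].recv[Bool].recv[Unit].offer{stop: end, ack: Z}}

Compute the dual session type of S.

recv[Int].μZ.select{retry: send[Str].send[Int].send[Bool].select{ack: end, stop: Z}, done: recv[Str].send[Bool].send[Unit].select{stop: end, ack: Z}}

send[Int] → recv[Int]
  μZ → μZ  (rec unchanged)
    offer{retry,done} → select{retry,done}  (&→⊕)
      case retry:
        recv[Str] → send[Str]
          recv[Int] → send[Int]
            recv[Bool] → send[Bool]
              offer{ack,stop} → select{ack,stop}  (&→⊕)
                case ack:
                  end ↦ end
                case stop:
                  Z ↦ Z
      case done:
        send[Str] → recv[Str]
          recv[Bool] → send[Bool]
            recv[Unit] → send[Unit]
              offer{stop,ack} → select{stop,ack}  (&→⊕)
                case stop:
                  end ↦ end
                case ack:
                  Z ↦ Z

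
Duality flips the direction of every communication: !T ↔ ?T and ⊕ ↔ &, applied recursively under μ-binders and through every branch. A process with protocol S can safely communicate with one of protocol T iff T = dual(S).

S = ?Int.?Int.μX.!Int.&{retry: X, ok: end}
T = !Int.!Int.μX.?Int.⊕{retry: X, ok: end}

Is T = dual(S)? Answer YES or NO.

YES

?Int vs !Int  ✓
  ?Int vs !Int  ✓
    μX vs μX  ✓ (μ self-dual)
      !Int vs ?Int  ✓
        &{retry,ok} vs ⊕{retry,ok}  ✓ same labels
          • retry:
            X vs X  ✓
          • ok:
            end vs end  ✓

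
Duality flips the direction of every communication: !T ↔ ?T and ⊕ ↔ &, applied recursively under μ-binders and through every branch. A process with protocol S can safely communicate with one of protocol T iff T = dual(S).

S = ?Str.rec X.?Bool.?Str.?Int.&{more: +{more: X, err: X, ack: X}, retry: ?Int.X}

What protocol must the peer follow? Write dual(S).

?Str = !Str
  rec X = rec X  (rec unchanged)
    ?Bool = !Bool
      ?Str = !Str
        ?Int = !Int
          &{more,retry} = +{more,retry}  (&→⊕)
            case more:
              +{more,err,ack} = &{more,err,ack}  (internal→external)
                case more:
                  dual(X) = X
                case err:
                  dual(X) = X
                case ack:
                  dual(X) = X
            case retry:
              ?Int = !Int
                dual(X) = X

!Str.rec X.!Bool.!Str.!Int.+{more: &{more: X, err: X, ack: X}, retry: !Int.X}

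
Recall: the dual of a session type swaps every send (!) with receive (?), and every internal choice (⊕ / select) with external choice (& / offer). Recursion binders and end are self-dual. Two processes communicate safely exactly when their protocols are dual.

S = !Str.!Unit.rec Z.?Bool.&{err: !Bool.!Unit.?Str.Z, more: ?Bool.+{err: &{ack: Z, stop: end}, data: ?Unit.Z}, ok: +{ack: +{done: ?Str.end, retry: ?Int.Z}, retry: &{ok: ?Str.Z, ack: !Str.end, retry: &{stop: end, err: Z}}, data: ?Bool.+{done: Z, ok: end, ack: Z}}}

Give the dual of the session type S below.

!Str ↦ ?Str
  !Unit ↦ ?Unit
    rec Z ↦ rec Z  (μ self-dual)
      ?Bool ↦ !Bool
        &{err,more,ok} ↦ +{err,more,ok}  (&→⊕)
          case err:
            !Bool ↦ ?Bool
              !Unit ↦ ?Unit
                ?Str ↦ !Str
                  Z self-dual
          case more:
            ?Bool ↦ !Bool
              +{err,data} ↦ &{err,data}  (⊕→&)
                case err:
                  &{ack,stop} ↦ +{ack,stop}  (&→⊕)
                    case ack:
                      Z self-dual
                    case stop:
                      end self-dual
                case data:
                  ?Unit ↦ !Unit
                    Z self-dual
          case ok:
            +{ack,retry,data} ↦ &{ack,retry,data}  (⊕→&)
              case ack:
                +{done,retry} ↦ &{done,retry}  (⊕→&)
                  case done:
                    ?Str ↦ !Str
                      end self-dual
                  case retry:
                    ?Int ↦ !Int
                      Z self-dual
              case retry:
                &{ok,ack,retry} ↦ +{ok,ack,retry}  (&→⊕)
                  case ok:
                    ?Str ↦ !Str
                      Z self-dual
                  case ack:
                    !Str ↦ ?Str
                      end self-dual
                  case retry:
                    &{stop,err} ↦ +{stop,err}  (&→⊕)
                      case stop:
                        end self-dual
                      case err:
                        Z self-dual
              case data:
                ?Bool ↦ !Bool
                  +{done,ok,ack} ↦ &{done,ok,ack}  (⊕→&)
                    case done:
                      Z self-dual
                    case ok:
                      end self-dual
                    case ack:
                      Z self-dual

?Str.?Unit.rec Z.!Bool.+{err: ?Bool.?Unit.!Str.Z, more: !Bool.&{err: +{ack: Z, stop: end}, data: !Unit.Z}, ok: &{ack: &{done: !Str.end, retry: !Int.Z}, retry: +{ok: !Str.Z, ack: ?Str.end, retry: +{stop: end, err: Z}}, data: !Bool.&{done: Z, ok: end, ack: Z}}}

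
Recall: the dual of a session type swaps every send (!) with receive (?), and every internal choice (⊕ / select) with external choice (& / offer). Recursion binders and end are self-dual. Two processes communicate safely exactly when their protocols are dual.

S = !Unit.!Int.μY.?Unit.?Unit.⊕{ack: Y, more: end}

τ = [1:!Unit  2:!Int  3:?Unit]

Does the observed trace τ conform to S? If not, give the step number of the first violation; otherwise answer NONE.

@1 !Unit  ✓  state: !Int.μY.…
@2 !Int  ✓  state: μY.…
@3 ?Unit  ✓  state: ?Unit.⊕{ack: μY.…, more: end}
trace exhausted — no violation

NONE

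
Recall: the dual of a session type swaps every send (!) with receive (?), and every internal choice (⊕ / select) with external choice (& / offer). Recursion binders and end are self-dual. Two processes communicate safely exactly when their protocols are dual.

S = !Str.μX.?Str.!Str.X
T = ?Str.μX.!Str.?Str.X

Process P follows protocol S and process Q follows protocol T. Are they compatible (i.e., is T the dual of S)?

!Str | ?Str  ✓
  μX | μX  ✓ (binder kept)
    ?Str | !Str  ✓
      !Str | ?Str  ✓
        X | X  ✓

YES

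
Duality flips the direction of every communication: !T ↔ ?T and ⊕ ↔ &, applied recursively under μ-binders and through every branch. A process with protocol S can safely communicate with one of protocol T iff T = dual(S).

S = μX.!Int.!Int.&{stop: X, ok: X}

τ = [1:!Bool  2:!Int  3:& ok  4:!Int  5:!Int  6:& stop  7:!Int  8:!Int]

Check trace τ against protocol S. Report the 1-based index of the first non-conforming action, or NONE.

@1 got !Bool, protocol expects !Int  ✗

1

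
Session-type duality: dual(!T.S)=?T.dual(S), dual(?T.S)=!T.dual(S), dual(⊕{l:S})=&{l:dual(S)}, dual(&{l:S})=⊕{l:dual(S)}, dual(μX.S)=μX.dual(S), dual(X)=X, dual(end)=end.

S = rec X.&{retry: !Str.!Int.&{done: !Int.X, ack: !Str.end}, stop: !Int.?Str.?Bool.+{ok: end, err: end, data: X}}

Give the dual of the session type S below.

rec X ↦ rec X  (binder kept)
  &{retry,stop} ↦ +{retry,stop}  (external→internal)
    • retry:
      !Str ↦ ?Str
        !Int ↦ ?Int
          &{done,ack} ↦ +{done,ack}  (external→internal)
            • done:
              !Int ↦ ?Int
                dual(X) = X
            • ack:
              !Str ↦ ?Str
                dual(end) = end
    • stop:
      !Int ↦ ?Int
        ?Str ↦ !Str
          ?Bool ↦ !Bool
            +{ok,err,data} ↦ &{ok,err,data}  (⊕→&)
              • ok:
                dual(end) = end
              • err:
                dual(end) = end
              • data:
                dual(X) = X

rec X.+{retry: ?Str.?Int.+{done: ?Int.X, ack: ?Str.end}, stop: ?Int.!Str.!Bool.&{ok: end, err: end, data: X}}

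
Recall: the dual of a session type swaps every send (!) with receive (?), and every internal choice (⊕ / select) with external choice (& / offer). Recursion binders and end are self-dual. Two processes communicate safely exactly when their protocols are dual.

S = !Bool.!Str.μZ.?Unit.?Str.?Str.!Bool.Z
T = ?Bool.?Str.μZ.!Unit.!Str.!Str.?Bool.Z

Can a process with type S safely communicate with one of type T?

YES

!Bool | ?Bool  ✓
  !Str | ?Str  ✓
    μZ | μZ  ✓ (binder kept)
      ?Unit | !Unit  ✓
        ?Str | !Str  ✓
          ?Str | !Str  ✓
            !Bool | ?Bool  ✓
              Z | Z  ✓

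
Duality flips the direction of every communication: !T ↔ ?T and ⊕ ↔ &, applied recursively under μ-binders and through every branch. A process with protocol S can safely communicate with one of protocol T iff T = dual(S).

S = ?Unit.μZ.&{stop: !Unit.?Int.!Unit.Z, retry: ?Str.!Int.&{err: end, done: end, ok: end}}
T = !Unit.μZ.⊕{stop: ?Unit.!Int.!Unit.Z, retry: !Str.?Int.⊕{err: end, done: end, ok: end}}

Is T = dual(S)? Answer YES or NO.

?Unit vs !Unit  match
  μZ vs μZ  match (μ self-dual)
    &{stop,retry} vs ⊕{stop,retry}  match labels match
      • stop:
        !Unit vs ?Unit  match
          ?Int vs !Int  match
            !Unit vs !Unit  ✗ same direction on both sides — not dual

NO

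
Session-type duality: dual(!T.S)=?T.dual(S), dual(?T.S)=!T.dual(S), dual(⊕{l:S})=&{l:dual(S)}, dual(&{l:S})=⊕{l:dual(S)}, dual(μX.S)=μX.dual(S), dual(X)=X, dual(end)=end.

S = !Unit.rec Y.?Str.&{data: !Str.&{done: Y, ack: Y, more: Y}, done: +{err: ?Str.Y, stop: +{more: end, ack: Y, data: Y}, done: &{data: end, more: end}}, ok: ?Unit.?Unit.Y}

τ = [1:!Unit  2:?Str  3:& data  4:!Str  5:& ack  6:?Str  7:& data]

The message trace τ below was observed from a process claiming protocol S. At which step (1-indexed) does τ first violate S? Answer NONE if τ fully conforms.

NONE

step 1: !Unit  ok  cont: rec Y.…
step 2: ?Str  ok  cont: &{data: !Str.&{done: rec Y.…, ack: rec Y.…, more: rec Y.…}, done: +{err: ?Str.rec Y.…, stop: +{more: end, ack: rec Y.…, data: rec Y.…}, done: &{data: end, more: end}}, ok: ?Unit.?Unit.rec Y.…}
step 3: & data  ok  cont: !Str.&{done: rec Y.…, ack: rec Y.…, more: rec Y.…}
step 4: !Str  ok  cont: &{done: rec Y.…, ack: rec Y.…, more: rec Y.…}
step 5: & ack  ok  cont: rec Y.…
step 6: ?Str  ok  cont: &{data: !Str.&{done: rec Y.…, ack: rec Y.…, more: rec Y.…}, done: +{err: ?Str.rec Y.…, stop: +{more: end, ack: rec Y.…, data: rec Y.…}, done: &{data: end, more: end}}, ok: ?Unit.?Unit.rec Y.…}
step 7: & data  ok  cont: !Str.&{done: rec Y.…, ack: rec Y.…, more: rec Y.…}
τ conforms to S (length 7)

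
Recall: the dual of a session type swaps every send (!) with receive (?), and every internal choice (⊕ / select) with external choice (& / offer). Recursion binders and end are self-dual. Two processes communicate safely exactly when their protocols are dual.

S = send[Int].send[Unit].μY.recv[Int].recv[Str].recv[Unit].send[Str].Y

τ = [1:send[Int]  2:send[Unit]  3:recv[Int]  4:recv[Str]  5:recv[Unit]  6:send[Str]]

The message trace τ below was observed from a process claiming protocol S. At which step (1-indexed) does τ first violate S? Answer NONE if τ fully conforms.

NONE

@1 send[Int]  match  now at send[Unit].μY.…
@2 send[Unit]  match  now at μY.…
@3 recv[Int]  match  now at recv[Str].recv[Unit].send[Str].μY.…
@4 recv[Str]  match  now at recv[Unit].send[Str].μY.…
@5 recv[Unit]  match  now at send[Str].μY.…
@6 send[Str]  match  now at μY.…
trace exhausted — no violation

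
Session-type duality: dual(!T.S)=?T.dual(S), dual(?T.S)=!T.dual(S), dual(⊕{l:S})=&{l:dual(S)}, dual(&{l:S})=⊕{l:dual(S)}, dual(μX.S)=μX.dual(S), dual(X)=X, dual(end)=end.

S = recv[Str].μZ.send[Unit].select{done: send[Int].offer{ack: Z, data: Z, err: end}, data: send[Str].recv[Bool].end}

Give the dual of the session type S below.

send[Str].μZ.recv[Unit].offer{done: recv[Int].select{ack: Z, data: Z, err: end}, data: recv[Str].send[Bool].end}

recv[Str] → send[Str]
  μZ → μZ  (μ self-dual)
    send[Unit] → recv[Unit]
      select{done,data} → offer{done,data}  (⊕→&)
        case done:
          send[Int] → recv[Int]
            offer{ack,data,err} → select{ack,data,err}  (&→⊕)
              case ack:
                dual(Z) = Z
              case data:
                dual(Z) = Z
              case err:
                dual(end) = end
        case data:
          send[Str] → recv[Str]
            recv[Bool] → send[Bool]
              dual(end) = end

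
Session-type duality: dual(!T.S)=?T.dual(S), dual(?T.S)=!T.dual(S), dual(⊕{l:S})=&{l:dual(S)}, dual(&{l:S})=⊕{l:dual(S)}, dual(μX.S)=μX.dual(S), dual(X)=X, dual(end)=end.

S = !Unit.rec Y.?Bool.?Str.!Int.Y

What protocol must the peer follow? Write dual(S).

!Unit → ?Unit
  rec Y → rec Y  (binder kept)
    ?Bool → !Bool
      ?Str → !Str
        !Int → ?Int
          Y self-dual

?Unit.rec Y.!Bool.!Str.?Int.Y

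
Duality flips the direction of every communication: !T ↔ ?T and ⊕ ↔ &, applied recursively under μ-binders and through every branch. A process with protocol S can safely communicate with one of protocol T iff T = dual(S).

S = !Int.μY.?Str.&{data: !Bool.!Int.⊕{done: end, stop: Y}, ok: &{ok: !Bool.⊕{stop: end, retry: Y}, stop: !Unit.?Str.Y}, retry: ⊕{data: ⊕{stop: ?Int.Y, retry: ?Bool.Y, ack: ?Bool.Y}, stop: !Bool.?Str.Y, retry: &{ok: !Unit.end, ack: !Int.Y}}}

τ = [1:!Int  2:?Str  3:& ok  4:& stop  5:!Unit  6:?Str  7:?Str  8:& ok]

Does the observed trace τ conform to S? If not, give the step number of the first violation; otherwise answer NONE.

NONE

@1 !Int  ✓  cont: μY.…
@2 ?Str  ✓  cont: &{data: !Bool.!Int.⊕{done: end, stop: μY.…}, ok: &{ok: !Bool.⊕{stop: end, retry: μY.…}, stop: !Unit.?Str.μY.…}, retry: ⊕{data: ⊕{stop: ?Int.μY.…, retry: ?Bool.μY.…, ack: ?Bool.μY.…}, stop: !Bool.?Str.μY.…, retry: &{ok: !Unit.end, ack: !Int.μY.…}}}
@3 & ok  ✓  cont: &{ok: !Bool.⊕{stop: end, retry: μY.…}, stop: !Unit.?Str.μY.…}
@4 & stop  ✓  cont: !Unit.?Str.μY.…
@5 !Unit  ✓  cont: ?Str.μY.…
@6 ?Str  ✓  cont: μY.…
@7 ?Str  ✓  cont: &{data: !Bool.!Int.⊕{done: end, stop: μY.…}, ok: &{ok: !Bool.⊕{stop: end, retry: μY.…}, stop: !Unit.?Str.μY.…}, retry: ⊕{data: ⊕{stop: ?Int.μY.…, retry: ?Bool.μY.…, ack: ?Bool.μY.…}, stop: !Bool.?Str.μY.…, retry: &{ok: !Unit.end, ack: !Int.μY.…}}}
@8 & ok  ✓  cont: &{ok: !Bool.⊕{stop: end, retry: μY.…}, stop: !Unit.?Str.μY.…}
trace exhausted — no violation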